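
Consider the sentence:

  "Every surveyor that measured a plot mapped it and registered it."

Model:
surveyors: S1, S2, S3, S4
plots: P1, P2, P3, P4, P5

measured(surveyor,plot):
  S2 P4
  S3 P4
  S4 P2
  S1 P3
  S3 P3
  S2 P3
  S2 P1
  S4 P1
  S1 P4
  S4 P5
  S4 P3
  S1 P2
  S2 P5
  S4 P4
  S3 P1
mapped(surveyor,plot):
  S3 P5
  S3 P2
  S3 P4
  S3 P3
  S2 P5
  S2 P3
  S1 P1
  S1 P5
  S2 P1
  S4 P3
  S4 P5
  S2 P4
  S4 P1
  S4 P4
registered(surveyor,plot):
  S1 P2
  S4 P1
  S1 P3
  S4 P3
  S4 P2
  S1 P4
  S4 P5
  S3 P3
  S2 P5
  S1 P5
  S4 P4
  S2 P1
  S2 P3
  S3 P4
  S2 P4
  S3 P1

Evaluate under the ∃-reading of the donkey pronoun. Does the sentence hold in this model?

False

"it" takes "a plot" as antecedent — a donkey pronoun bound across the clause boundary.
Weak reading: every surveyor s with some measured-plot has at least one measured-plot p such that mapped(s,p) ∧ registered(s,p).
Per surveyor: S1:✗  S2:✓  S3:✓  S4:✓
S1 has no witness among its measured-plots.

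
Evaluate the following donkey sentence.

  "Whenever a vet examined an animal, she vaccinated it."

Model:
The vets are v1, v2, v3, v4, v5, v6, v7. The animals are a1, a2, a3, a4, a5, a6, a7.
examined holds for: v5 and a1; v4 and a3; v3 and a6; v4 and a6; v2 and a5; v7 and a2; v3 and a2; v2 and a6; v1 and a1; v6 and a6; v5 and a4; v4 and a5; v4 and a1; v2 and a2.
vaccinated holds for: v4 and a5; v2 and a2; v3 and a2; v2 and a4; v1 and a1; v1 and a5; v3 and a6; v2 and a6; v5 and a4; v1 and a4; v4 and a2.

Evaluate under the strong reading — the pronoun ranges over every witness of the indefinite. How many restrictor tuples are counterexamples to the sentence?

"it" takes "an animal" as antecedent — a donkey pronoun bound across the clause boundary.
Strong reading: for every (v,a) with examined(v,a), vaccinated(v,a).
Restrictor pairs: (v1,a1) ✓  (v2,a2) ✓  (v2,a5) ✗  (v2,a6) ✓  (v3,a2) ✓  (v3,a6) ✓  (v4,a1) ✗  (v4,a3) ✗  (v4,a5) ✓  (v4,a6) ✗  (v5,a1) ✗  (v5,a4) ✓  (v6,a6) ✗  (v7,a2) ✗
Counterexamples (restrictor pairs failing the scope): 7.

7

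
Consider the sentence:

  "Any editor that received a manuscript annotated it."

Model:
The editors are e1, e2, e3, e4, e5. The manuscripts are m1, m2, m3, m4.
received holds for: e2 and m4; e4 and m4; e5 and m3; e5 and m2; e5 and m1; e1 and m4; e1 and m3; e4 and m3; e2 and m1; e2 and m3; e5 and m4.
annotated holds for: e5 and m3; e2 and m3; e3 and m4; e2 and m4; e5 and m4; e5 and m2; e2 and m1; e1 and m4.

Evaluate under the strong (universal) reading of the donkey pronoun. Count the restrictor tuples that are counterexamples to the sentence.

"it" takes "a manuscript" as antecedent — a donkey pronoun bound across the clause boundary.
Strong reading: for every (e,m) with received(e,m), annotated(e,m).
Restrictor pairs: (e1,m3) ✗  (e1,m4) ✓  (e2,m1) ✓  (e2,m3) ✓  (e2,m4) ✓  (e4,m3) ✗  (e4,m4) ✗  (e5,m1) ✗  (e5,m2) ✓  (e5,m3) ✓  (e5,m4) ✓
Counterexamples (restrictor pairs failing the scope): 4.

4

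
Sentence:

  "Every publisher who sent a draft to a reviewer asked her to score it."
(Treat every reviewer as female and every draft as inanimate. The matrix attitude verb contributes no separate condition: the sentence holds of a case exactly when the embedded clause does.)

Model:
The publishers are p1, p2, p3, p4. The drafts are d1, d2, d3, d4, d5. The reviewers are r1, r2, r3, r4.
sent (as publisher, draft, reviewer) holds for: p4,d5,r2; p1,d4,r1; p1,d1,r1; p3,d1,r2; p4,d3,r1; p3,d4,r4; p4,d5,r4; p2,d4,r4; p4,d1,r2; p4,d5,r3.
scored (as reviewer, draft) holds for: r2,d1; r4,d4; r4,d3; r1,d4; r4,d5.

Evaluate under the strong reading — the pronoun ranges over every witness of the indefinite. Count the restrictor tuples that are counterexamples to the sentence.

"her" takes "a reviewer" as antecedent and "it" takes "a draft"; both are donkey pronouns co-varying with the restrictor.
Strong reading: for every (p,d,r) with sent(p,d,r), scored(r,d).
Restrictor triples: (p1,d1,r1)→scored(r1,d1) ✗  (p1,d4,r1)→scored(r1,d4) ✓  (p2,d4,r4)→scored(r4,d4) ✓  (p3,d1,r2)→scored(r2,d1) ✓  (p3,d4,r4)→scored(r4,d4) ✓  (p4,d1,r2)→scored(r2,d1) ✓  (p4,d3,r1)→scored(r1,d3) ✗  (p4,d5,r2)→scored(r2,d5) ✗  (p4,d5,r3)→scored(r3,d5) ✗  (p4,d5,r4)→scored(r4,d5) ✓
Counterexamples (restrictor triples failing the scope): 4.

4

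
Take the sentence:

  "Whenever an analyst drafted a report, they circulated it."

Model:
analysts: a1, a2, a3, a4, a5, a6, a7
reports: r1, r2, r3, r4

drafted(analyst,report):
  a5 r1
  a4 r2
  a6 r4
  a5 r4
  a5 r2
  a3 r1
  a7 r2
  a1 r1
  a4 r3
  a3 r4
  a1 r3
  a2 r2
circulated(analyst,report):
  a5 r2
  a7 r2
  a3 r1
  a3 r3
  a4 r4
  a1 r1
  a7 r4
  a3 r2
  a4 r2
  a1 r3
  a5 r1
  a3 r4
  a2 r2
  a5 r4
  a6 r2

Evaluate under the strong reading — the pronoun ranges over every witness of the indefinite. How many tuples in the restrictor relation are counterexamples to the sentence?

2

"it" takes "a report" as antecedent — a donkey pronoun bound across the clause boundary.
Strong reading: for every (a,r) with drafted(a,r), circulated(a,r).
Restrictor pairs: (a1,r1) ✓  (a1,r3) ✓  (a2,r2) ✓  (a3,r1) ✓  (a3,r4) ✓  (a4,r2) ✓  (a4,r3) ✗  (a5,r1) ✓  (a5,r2) ✓  (a5,r4) ✓  (a6,r4) ✗  (a7,r2) ✓
Counterexamples (restrictor pairs failing the scope): 2.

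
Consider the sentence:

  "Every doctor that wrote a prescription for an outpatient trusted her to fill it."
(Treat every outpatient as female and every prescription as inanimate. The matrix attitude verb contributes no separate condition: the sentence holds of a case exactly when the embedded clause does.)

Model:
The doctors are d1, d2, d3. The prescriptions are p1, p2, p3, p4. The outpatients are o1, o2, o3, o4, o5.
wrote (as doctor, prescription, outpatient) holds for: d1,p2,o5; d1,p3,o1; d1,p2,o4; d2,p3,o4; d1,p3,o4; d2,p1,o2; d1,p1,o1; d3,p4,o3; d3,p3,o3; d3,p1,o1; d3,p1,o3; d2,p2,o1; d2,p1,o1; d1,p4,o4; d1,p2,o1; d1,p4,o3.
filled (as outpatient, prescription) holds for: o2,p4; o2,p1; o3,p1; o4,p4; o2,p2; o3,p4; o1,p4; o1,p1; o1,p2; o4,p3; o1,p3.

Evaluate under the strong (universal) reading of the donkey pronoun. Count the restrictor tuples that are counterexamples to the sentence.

"her" takes "an outpatient" as antecedent and "it" takes "a prescription"; both are donkey pronouns co-varying with the restrictor.
Strong reading: for every (d,p,o) with wrote(d,p,o), filled(o,p).
Restrictor triples: (d1,p1,o1)→filled(o1,p1) ✓  (d1,p2,o1)→filled(o1,p2) ✓  (d1,p2,o4)→filled(o4,p2) ✗  (d1,p2,o5)→filled(o5,p2) ✗  (d1,p3,o1)→filled(o1,p3) ✓  (d1,p3,o4)→filled(o4,p3) ✓  (d1,p4,o3)→filled(o3,p4) ✓  (d1,p4,o4)→filled(o4,p4) ✓  (d2,p1,o1)→filled(o1,p1) ✓  (d2,p1,o2)→filled(o2,p1) ✓  (d2,p2,o1)→filled(o1,p2) ✓  (d2,p3,o4)→filled(o4,p3) ✓  (d3,p1,o1)→filled(o1,p1) ✓  (d3,p1,o3)→filled(o3,p1) ✓  (d3,p3,o3)→filled(o3,p3) ✗  (d3,p4,o3)→filled(o3,p4) ✓
Counterexamples (restrictor triples failing the scope): 3.

3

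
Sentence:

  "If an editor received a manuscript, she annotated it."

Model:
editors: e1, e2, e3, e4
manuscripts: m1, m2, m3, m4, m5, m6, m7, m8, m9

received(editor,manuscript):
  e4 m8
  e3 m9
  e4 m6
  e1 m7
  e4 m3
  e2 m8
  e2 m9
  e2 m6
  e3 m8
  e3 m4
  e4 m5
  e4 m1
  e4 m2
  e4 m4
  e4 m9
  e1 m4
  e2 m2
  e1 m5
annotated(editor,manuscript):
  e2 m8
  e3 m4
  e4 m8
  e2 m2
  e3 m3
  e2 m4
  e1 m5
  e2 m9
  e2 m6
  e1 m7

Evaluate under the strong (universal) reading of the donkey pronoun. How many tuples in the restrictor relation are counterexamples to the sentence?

10

"it" takes "a manuscript" as antecedent — a donkey pronoun bound across the clause boundary.
Strong reading: for every (e,m) with received(e,m), annotated(e,m).
Restrictor pairs: (e1,m4) ✗  (e1,m5) ✓  (e1,m7) ✓  (e2,m2) ✓  (e2,m6) ✓  (e2,m8) ✓  (e2,m9) ✓  (e3,m4) ✓  (e3,m8) ✗  (e3,m9) ✗  (e4,m1) ✗  (e4,m2) ✗  (e4,m3) ✗  (e4,m4) ✗  (e4,m5) ✗  (e4,m6) ✗  (e4,m8) ✓  (e4,m9) ✗
Counterexamples (restrictor pairs failing the scope): 10.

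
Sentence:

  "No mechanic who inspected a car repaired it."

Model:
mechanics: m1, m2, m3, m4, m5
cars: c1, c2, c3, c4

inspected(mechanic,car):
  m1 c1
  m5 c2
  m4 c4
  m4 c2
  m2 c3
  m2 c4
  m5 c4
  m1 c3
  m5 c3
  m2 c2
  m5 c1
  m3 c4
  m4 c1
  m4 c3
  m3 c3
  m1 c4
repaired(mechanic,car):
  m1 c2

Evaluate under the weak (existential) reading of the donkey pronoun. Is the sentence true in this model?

"it" takes "a car" as antecedent — a donkey pronoun bound across the clause boundary.
Truth condition: for no (m,c) with inspected(m,c) does repaired(m,c) hold.
Restrictor pairs — does the scope hold? (m1,c1):fails  (m1,c3):fails  (m1,c4):fails  (m2,c2):fails  (m2,c3):fails  (m2,c4):fails  (m3,c3):fails  (m3,c4):fails  (m4,c1):fails  (m4,c2):fails  (m4,c3):fails  (m4,c4):fails  (m5,c1):fails  (m5,c2):fails  (m5,c3):fails  (m5,c4):fails
Scope holds for no restrictor pair, so the sentence is true.

True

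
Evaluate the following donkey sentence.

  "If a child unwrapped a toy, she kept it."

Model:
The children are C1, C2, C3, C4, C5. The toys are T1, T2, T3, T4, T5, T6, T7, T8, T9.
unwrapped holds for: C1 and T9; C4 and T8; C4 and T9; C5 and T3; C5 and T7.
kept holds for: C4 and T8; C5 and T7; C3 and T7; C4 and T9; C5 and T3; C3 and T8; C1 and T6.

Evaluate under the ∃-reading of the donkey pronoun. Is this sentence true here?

False

"it" takes "a toy" as antecedent — a donkey pronoun bound across the clause boundary.
Weak reading: every child c with some unwrapped-toy has at least one unwrapped-toy t such that kept(c,t).
Per child: C1:✗  C4:✓  C5:✓
C1 has no witness among its unwrapped-toys.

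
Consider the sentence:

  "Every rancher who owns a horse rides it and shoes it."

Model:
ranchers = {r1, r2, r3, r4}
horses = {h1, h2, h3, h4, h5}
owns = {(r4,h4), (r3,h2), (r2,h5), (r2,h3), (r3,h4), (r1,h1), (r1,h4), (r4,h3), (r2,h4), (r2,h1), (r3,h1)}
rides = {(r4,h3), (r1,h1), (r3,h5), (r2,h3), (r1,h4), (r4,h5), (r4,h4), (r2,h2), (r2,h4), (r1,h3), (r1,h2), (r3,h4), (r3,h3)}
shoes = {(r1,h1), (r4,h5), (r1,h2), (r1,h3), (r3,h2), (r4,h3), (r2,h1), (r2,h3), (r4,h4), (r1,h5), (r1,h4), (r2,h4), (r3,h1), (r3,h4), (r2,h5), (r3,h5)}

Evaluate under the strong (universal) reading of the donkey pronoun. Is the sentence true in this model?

"it" takes "a horse" as antecedent — a donkey pronoun bound across the clause boundary.
Strong reading: for every (r,h) with owns(r,h), rides(r,h) ∧ shoes(r,h).
Restrictor pairs: (r1,h1) ✓  (r1,h4) ✓  (r2,h1) ✗  (r2,h3) ✓  (r2,h4) ✓  (r2,h5) ✗  (r3,h1) ✗  (r3,h2) ✗  (r3,h4) ✓  (r4,h3) ✓  (r4,h4) ✓
Counterexample: (r2,h1) is in owns but fails the scope.

False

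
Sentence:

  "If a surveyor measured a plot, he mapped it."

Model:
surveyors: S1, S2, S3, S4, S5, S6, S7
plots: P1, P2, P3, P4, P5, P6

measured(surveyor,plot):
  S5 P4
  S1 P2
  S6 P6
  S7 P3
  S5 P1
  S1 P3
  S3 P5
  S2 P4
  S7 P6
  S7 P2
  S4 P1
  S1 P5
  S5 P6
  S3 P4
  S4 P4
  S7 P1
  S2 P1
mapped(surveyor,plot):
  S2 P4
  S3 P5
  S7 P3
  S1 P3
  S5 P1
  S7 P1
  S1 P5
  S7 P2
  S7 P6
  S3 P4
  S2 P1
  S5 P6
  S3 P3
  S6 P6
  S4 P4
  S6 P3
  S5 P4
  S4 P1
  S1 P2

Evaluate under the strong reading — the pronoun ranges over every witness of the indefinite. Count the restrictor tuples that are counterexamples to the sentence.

0

"it" takes "a plot" as antecedent — a donkey pronoun bound across the clause boundary.
Strong reading: for every (s,p) with measured(s,p), mapped(s,p).
Restrictor pairs: (S1,P2) ✓  (S1,P3) ✓  (S1,P5) ✓  (S2,P1) ✓  (S2,P4) ✓  (S3,P4) ✓  (S3,P5) ✓  (S4,P1) ✓  (S4,P4) ✓  (S5,P1) ✓  (S5,P4) ✓  (S5,P6) ✓  (S6,P6) ✓  (S7,P1) ✓  (S7,P2) ✓  (S7,P3) ✓  (S7,P6) ✓
Counterexamples (restrictor pairs failing the scope): 0.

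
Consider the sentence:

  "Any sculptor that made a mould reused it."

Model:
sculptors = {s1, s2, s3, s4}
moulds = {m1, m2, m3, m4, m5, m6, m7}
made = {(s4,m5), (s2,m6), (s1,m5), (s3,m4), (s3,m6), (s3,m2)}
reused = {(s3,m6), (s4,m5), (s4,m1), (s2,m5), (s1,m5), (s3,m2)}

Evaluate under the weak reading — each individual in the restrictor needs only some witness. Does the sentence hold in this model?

False

"it" takes "a mould" as antecedent — a donkey pronoun bound across the clause boundary.
Weak reading: every sculptor s with some made-mould has at least one made-mould m such that reused(s,m).
Per sculptor: s1:✓  s2:✗  s3:✓  s4:✓
s2 has no witness among its made-moulds.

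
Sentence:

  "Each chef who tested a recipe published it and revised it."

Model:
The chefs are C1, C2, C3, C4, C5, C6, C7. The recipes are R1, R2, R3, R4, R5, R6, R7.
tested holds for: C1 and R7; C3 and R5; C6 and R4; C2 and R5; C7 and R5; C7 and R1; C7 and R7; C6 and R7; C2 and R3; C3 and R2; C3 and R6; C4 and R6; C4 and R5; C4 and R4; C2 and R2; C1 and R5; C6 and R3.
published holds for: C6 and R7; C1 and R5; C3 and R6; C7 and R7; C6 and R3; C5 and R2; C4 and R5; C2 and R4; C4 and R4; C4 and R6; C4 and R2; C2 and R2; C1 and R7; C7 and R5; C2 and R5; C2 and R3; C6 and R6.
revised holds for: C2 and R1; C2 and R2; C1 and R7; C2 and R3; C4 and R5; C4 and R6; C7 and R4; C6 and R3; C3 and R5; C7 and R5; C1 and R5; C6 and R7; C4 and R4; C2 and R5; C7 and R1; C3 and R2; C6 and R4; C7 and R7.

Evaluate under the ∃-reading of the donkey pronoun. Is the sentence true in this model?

"it" takes "a recipe" as antecedent — a donkey pronoun bound across the clause boundary.
Weak reading: every chef c with some tested-recipe has at least one tested-recipe r such that published(c,r) ∧ revised(c,r).
Per chef: C1:✓  C2:✓  C3:✗  C4:✓  C6:✓  C7:✓
C3 has no witness among its tested-recipes.

False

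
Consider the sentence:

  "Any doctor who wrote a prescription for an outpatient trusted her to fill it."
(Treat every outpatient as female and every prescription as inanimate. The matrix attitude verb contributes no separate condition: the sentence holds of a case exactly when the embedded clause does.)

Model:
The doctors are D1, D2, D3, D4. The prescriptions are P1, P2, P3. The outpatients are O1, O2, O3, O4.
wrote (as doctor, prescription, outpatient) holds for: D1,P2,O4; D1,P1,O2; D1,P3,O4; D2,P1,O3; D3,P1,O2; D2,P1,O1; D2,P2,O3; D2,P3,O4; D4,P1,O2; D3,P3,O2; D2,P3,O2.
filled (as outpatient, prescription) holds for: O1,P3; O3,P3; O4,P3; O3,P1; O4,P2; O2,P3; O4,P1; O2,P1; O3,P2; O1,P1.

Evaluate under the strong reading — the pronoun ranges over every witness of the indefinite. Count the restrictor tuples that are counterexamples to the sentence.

0

"her" takes "an outpatient" as antecedent and "it" takes "a prescription"; both are donkey pronouns co-varying with the restrictor.
Strong reading: for every (d,p,o) with wrote(d,p,o), filled(o,p).
Restrictor triples: (D1,P1,O2)→filled(O2,P1) ✓  (D1,P2,O4)→filled(O4,P2) ✓  (D1,P3,O4)→filled(O4,P3) ✓  (D2,P1,O1)→filled(O1,P1) ✓  (D2,P1,O3)→filled(O3,P1) ✓  (D2,P2,O3)→filled(O3,P2) ✓  (D2,P3,O2)→filled(O2,P3) ✓  (D2,P3,O4)→filled(O4,P3) ✓  (D3,P1,O2)→filled(O2,P1) ✓  (D3,P3,O2)→filled(O2,P3) ✓  (D4,P1,O2)→filled(O2,P1) ✓
Counterexamples (restrictor triples failing the scope): 0.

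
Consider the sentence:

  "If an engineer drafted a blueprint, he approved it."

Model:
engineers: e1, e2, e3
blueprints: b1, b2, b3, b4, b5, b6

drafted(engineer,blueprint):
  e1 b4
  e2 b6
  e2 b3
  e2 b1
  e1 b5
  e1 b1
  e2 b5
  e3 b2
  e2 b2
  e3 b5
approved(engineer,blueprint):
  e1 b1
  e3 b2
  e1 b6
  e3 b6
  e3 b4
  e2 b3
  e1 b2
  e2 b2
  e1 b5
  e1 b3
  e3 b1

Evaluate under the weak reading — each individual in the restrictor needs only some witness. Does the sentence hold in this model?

True

"it" takes "a blueprint" as antecedent — a donkey pronoun bound across the clause boundary.
Weak reading: every engineer e with some drafted-blueprint has at least one drafted-blueprint b such that approved(e,b).
Per engineer: e1:✓  e2:✓  e3:✓
Every engineer in the restrictor has a witness.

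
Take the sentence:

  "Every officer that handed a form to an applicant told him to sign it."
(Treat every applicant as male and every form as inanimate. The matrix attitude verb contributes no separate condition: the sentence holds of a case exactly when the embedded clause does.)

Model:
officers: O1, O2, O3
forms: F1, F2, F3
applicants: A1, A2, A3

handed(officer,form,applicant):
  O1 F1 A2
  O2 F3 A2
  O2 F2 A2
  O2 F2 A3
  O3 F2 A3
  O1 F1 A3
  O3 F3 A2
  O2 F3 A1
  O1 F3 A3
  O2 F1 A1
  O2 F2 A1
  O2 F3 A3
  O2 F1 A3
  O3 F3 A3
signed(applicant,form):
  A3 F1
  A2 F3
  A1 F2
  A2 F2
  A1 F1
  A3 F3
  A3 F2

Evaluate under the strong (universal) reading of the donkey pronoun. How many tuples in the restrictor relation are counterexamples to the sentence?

2

"him" takes "an applicant" as antecedent and "it" takes "a form"; both are donkey pronouns co-varying with the restrictor.
Strong reading: for every (o,f,a) with handed(o,f,a), signed(a,f).
Restrictor triples: (O1,F1,A2)→signed(A2,F1) ✗  (O1,F1,A3)→signed(A3,F1) ✓  (O1,F3,A3)→signed(A3,F3) ✓  (O2,F1,A1)→signed(A1,F1) ✓  (O2,F1,A3)→signed(A3,F1) ✓  (O2,F2,A1)→signed(A1,F2) ✓  (O2,F2,A2)→signed(A2,F2) ✓  (O2,F2,A3)→signed(A3,F2) ✓  (O2,F3,A1)→signed(A1,F3) ✗  (O2,F3,A2)→signed(A2,F3) ✓  (O2,F3,A3)→signed(A3,F3) ✓  (O3,F2,A3)→signed(A3,F2) ✓  (O3,F3,A2)→signed(A2,F3) ✓  (O3,F3,A3)→signed(A3,F3) ✓
Counterexamples (restrictor triples failing the scope): 2.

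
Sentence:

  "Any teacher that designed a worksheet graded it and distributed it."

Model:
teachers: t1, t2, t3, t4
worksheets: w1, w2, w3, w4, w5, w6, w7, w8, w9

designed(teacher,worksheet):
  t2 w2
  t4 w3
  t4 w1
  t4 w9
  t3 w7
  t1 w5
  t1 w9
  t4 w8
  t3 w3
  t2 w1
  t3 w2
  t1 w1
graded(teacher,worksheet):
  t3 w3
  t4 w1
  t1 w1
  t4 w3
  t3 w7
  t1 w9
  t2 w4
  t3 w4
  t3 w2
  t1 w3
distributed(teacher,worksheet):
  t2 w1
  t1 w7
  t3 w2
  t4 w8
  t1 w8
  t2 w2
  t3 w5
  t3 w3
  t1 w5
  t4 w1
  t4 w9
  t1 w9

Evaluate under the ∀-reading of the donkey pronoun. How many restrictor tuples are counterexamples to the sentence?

8

"it" takes "a worksheet" as antecedent — a donkey pronoun bound across the clause boundary.
Strong reading: for every (t,w) with designed(t,w), graded(t,w) ∧ distributed(t,w).
Restrictor pairs: (t1,w1) ✗  (t1,w5) ✗  (t1,w9) ✓  (t2,w1) ✗  (t2,w2) ✗  (t3,w2) ✓  (t3,w3) ✓  (t3,w7) ✗  (t4,w1) ✓  (t4,w3) ✗  (t4,w8) ✗  (t4,w9) ✗
Counterexamples (restrictor pairs failing the scope): 8.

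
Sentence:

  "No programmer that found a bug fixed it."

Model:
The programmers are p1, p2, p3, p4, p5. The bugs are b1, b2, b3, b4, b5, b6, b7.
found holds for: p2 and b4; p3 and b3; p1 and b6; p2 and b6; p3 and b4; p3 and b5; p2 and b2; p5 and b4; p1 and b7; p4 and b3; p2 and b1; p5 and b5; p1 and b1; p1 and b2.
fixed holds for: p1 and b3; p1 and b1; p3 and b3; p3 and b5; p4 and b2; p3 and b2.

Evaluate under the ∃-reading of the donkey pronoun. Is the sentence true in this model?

"it" takes "a bug" as antecedent — a donkey pronoun bound across the clause boundary.
Truth condition: for no (p,b) with found(p,b) does fixed(p,b) hold.
Restrictor pairs — does the scope hold? (p1,b1):holds  (p1,b2):fails  (p1,b6):fails  (p1,b7):fails  (p2,b1):fails  (p2,b2):fails  (p2,b4):fails  (p2,b6):fails  (p3,b3):holds  (p3,b4):fails  (p3,b5):holds  (p4,b3):fails  (p5,b4):fails  (p5,b5):fails
Scope holds for 3 pair(s), so the sentence is false.

False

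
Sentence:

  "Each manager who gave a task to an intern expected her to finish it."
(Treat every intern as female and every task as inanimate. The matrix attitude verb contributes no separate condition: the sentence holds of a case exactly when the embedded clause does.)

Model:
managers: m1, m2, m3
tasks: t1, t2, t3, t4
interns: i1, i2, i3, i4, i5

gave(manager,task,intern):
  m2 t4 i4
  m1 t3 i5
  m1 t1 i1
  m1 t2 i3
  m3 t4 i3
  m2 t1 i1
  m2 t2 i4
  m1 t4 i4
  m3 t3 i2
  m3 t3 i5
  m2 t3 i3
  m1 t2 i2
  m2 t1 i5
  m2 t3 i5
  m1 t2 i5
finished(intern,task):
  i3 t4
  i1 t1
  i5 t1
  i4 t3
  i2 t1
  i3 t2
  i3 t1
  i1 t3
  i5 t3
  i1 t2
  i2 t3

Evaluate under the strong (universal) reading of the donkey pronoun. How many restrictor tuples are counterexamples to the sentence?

"her" takes "an intern" as antecedent and "it" takes "a task"; both are donkey pronouns co-varying with the restrictor.
Strong reading: for every (m,t,i) with gave(m,t,i), finished(i,t).
Restrictor triples: (m1,t1,i1)→finished(i1,t1) ✓  (m1,t2,i2)→finished(i2,t2) ✗  (m1,t2,i3)→finished(i3,t2) ✓  (m1,t2,i5)→finished(i5,t2) ✗  (m1,t3,i5)→finished(i5,t3) ✓  (m1,t4,i4)→finished(i4,t4) ✗  (m2,t1,i1)→finished(i1,t1) ✓  (m2,t1,i5)→finished(i5,t1) ✓  (m2,t2,i4)→finished(i4,t2) ✗  (m2,t3,i3)→finished(i3,t3) ✗  (m2,t3,i5)→finished(i5,t3) ✓  (m2,t4,i4)→finished(i4,t4) ✗  (m3,t3,i2)→finished(i2,t3) ✓  (m3,t3,i5)→finished(i5,t3) ✓  (m3,t4,i3)→finished(i3,t4) ✓
Counterexamples (restrictor triples failing the scope): 6.

6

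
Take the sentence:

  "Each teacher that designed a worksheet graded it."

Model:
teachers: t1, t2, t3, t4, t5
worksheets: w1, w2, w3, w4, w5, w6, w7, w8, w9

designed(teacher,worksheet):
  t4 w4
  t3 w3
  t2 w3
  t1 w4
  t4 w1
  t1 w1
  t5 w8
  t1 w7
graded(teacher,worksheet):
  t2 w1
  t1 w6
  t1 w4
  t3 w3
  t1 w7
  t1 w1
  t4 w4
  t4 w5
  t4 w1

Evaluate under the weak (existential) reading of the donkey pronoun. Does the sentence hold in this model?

False

"it" takes "a worksheet" as antecedent — a donkey pronoun bound across the clause boundary.
Weak reading: every teacher t with some designed-worksheet has at least one designed-worksheet w such that graded(t,w).
Per teacher: t1:✓  t2:✗  t3:✓  t4:✓  t5:✗
t2 has no witness among its designed-worksheets.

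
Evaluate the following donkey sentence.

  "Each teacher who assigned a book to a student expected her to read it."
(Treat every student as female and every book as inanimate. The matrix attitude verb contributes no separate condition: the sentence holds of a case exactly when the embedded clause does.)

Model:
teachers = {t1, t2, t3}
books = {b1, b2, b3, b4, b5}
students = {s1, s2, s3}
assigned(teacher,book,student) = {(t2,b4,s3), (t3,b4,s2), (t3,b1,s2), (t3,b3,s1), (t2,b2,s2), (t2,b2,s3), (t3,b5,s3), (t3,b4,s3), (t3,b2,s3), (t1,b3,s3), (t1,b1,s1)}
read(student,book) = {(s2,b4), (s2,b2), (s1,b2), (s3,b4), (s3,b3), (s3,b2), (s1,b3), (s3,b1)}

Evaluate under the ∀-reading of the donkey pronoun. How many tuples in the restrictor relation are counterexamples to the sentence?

"her" takes "a student" as antecedent and "it" takes "a book"; both are donkey pronouns co-varying with the restrictor.
Strong reading: for every (t,b,s) with assigned(t,b,s), read(s,b).
Restrictor triples: (t1,b1,s1)→read(s1,b1) ✗  (t1,b3,s3)→read(s3,b3) ✓  (t2,b2,s2)→read(s2,b2) ✓  (t2,b2,s3)→read(s3,b2) ✓  (t2,b4,s3)→read(s3,b4) ✓  (t3,b1,s2)→read(s2,b1) ✗  (t3,b2,s3)→read(s3,b2) ✓  (t3,b3,s1)→read(s1,b3) ✓  (t3,b4,s2)→read(s2,b4) ✓  (t3,b4,s3)→read(s3,b4) ✓  (t3,b5,s3)→read(s3,b5) ✗
Counterexamples (restrictor triples failing the scope): 3.

3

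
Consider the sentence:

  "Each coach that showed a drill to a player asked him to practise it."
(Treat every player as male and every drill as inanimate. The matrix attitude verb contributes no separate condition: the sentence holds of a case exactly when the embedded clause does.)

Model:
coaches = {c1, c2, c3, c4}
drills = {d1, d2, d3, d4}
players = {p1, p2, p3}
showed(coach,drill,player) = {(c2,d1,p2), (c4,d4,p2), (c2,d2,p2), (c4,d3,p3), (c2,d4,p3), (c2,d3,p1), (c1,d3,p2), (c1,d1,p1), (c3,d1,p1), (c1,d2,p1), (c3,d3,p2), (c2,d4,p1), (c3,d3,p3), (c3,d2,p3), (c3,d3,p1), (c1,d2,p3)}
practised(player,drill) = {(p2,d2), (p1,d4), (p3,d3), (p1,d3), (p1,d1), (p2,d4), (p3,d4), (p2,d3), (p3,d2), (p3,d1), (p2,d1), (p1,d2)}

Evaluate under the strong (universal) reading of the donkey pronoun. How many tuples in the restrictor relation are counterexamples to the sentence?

0

"him" takes "a player" as antecedent and "it" takes "a drill"; both are donkey pronouns co-varying with the restrictor.
Strong reading: for every (c,d,p) with showed(c,d,p), practised(p,d).
Restrictor triples: (c1,d1,p1)→practised(p1,d1) ✓  (c1,d2,p1)→practised(p1,d2) ✓  (c1,d2,p3)→practised(p3,d2) ✓  (c1,d3,p2)→practised(p2,d3) ✓  (c2,d1,p2)→practised(p2,d1) ✓  (c2,d2,p2)→practised(p2,d2) ✓  (c2,d3,p1)→practised(p1,d3) ✓  (c2,d4,p1)→practised(p1,d4) ✓  (c2,d4,p3)→practised(p3,d4) ✓  (c3,d1,p1)→practised(p1,d1) ✓  (c3,d2,p3)→practised(p3,d2) ✓  (c3,d3,p1)→practised(p1,d3) ✓  (c3,d3,p2)→practised(p2,d3) ✓  (c3,d3,p3)→practised(p3,d3) ✓  (c4,d3,p3)→practised(p3,d3) ✓  (c4,d4,p2)→practised(p2,d4) ✓
Counterexamples (restrictor triples failing the scope): 0.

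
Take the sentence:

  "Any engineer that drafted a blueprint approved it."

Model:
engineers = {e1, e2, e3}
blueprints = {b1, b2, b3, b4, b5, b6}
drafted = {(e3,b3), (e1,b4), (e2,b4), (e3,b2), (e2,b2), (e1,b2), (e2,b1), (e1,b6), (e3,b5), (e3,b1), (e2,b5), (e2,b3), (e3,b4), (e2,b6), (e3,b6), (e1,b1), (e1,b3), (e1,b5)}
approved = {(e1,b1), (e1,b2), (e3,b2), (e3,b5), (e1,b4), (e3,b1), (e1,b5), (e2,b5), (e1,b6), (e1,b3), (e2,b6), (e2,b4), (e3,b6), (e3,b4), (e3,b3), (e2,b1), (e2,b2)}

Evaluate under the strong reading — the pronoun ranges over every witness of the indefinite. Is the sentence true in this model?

False

"it" takes "a blueprint" as antecedent — a donkey pronoun bound across the clause boundary.
Strong reading: for every (e,b) with drafted(e,b), approved(e,b).
Restrictor pairs: (e1,b1) ✓  (e1,b2) ✓  (e1,b3) ✓  (e1,b4) ✓  (e1,b5) ✓  (e1,b6) ✓  (e2,b1) ✓  (e2,b2) ✓  (e2,b3) ✗  (e2,b4) ✓  (e2,b5) ✓  (e2,b6) ✓  (e3,b1) ✓  (e3,b2) ✓  (e3,b3) ✓  (e3,b4) ✓  (e3,b5) ✓  (e3,b6) ✓
Counterexample: (e2,b3) is in drafted but fails the scope.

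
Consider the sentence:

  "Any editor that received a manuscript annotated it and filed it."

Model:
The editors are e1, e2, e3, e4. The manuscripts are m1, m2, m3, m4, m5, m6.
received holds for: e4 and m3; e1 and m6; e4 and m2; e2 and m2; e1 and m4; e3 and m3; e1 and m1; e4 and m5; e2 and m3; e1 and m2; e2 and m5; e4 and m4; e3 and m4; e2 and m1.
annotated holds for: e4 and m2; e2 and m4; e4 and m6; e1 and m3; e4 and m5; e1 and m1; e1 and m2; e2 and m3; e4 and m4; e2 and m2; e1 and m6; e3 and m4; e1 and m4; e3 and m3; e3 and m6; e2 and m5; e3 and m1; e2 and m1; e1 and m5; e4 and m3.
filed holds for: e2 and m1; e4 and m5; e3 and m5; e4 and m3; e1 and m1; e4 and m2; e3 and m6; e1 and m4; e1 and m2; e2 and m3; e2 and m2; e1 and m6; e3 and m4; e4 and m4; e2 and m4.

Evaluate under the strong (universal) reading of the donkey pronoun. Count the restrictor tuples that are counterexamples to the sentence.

2

"it" takes "a manuscript" as antecedent — a donkey pronoun bound across the clause boundary.
Strong reading: for every (e,m) with received(e,m), annotated(e,m) ∧ filed(e,m).
Restrictor pairs: (e1,m1) ✓  (e1,m2) ✓  (e1,m4) ✓  (e1,m6) ✓  (e2,m1) ✓  (e2,m2) ✓  (e2,m3) ✓  (e2,m5) ✗  (e3,m3) ✗  (e3,m4) ✓  (e4,m2) ✓  (e4,m3) ✓  (e4,m4) ✓  (e4,m5) ✓
Counterexamples (restrictor pairs failing the scope): 2.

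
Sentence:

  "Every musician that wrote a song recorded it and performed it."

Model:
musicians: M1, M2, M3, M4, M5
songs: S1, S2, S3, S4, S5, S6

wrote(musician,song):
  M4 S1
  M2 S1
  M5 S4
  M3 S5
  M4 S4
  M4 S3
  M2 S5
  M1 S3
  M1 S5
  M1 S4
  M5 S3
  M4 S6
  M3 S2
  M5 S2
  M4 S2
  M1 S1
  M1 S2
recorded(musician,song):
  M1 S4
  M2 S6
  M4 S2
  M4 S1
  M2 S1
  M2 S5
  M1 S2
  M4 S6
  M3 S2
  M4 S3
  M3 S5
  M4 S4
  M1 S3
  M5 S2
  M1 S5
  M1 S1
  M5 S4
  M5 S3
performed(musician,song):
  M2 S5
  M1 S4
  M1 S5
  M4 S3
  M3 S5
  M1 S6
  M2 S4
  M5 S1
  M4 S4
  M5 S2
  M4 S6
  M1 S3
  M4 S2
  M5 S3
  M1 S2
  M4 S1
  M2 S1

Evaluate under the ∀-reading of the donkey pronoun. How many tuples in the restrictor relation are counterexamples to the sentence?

3

"it" takes "a song" as antecedent — a donkey pronoun bound across the clause boundary.
Strong reading: for every (m,s) with wrote(m,s), recorded(m,s) ∧ performed(m,s).
Restrictor pairs: (M1,S1) ✗  (M1,S2) ✓  (M1,S3) ✓  (M1,S4) ✓  (M1,S5) ✓  (M2,S1) ✓  (M2,S5) ✓  (M3,S2) ✗  (M3,S5) ✓  (M4,S1) ✓  (M4,S2) ✓  (M4,S3) ✓  (M4,S4) ✓  (M4,S6) ✓  (M5,S2) ✓  (M5,S3) ✓  (M5,S4) ✗
Counterexamples (restrictor pairs failing the scope): 3.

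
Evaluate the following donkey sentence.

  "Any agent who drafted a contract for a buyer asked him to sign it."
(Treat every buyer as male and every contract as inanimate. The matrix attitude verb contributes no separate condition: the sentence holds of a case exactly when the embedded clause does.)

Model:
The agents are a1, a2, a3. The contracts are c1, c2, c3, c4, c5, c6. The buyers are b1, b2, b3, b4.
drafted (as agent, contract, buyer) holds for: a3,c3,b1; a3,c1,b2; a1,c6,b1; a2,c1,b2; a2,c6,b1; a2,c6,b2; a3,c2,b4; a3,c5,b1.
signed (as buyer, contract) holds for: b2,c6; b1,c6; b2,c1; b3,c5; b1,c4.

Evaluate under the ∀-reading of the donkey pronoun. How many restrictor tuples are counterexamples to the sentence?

3

"him" takes "a buyer" as antecedent and "it" takes "a contract"; both are donkey pronouns co-varying with the restrictor.
Strong reading: for every (a,c,b) with drafted(a,c,b), signed(b,c).
Restrictor triples: (a1,c6,b1)→signed(b1,c6) ✓  (a2,c1,b2)→signed(b2,c1) ✓  (a2,c6,b1)→signed(b1,c6) ✓  (a2,c6,b2)→signed(b2,c6) ✓  (a3,c1,b2)→signed(b2,c1) ✓  (a3,c2,b4)→signed(b4,c2) ✗  (a3,c3,b1)→signed(b1,c3) ✗  (a3,c5,b1)→signed(b1,c5) ✗
Counterexamples (restrictor triples failing the scope): 3.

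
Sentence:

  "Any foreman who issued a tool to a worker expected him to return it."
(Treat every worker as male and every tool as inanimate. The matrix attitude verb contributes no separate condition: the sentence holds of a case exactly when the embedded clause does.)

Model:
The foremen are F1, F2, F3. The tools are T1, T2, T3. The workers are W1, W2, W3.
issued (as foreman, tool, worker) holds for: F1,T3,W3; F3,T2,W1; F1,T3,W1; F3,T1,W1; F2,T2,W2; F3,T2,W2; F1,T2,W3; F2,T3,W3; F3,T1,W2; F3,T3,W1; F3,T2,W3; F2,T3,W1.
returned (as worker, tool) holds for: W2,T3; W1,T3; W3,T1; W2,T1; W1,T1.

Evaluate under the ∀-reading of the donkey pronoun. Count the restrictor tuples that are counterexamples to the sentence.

"him" takes "a worker" as antecedent and "it" takes "a tool"; both are donkey pronouns co-varying with the restrictor.
Strong reading: for every (f,t,w) with issued(f,t,w), returned(w,t).
Restrictor triples: (F1,T2,W3)→returned(W3,T2) ✗  (F1,T3,W1)→returned(W1,T3) ✓  (F1,T3,W3)→returned(W3,T3) ✗  (F2,T2,W2)→returned(W2,T2) ✗  (F2,T3,W1)→returned(W1,T3) ✓  (F2,T3,W3)→returned(W3,T3) ✗  (F3,T1,W1)→returned(W1,T1) ✓  (F3,T1,W2)→returned(W2,T1) ✓  (F3,T2,W1)→returned(W1,T2) ✗  (F3,T2,W2)→returned(W2,T2) ✗  (F3,T2,W3)→returned(W3,T2) ✗  (F3,T3,W1)→returned(W1,T3) ✓
Counterexamples (restrictor triples failing the scope): 7.

7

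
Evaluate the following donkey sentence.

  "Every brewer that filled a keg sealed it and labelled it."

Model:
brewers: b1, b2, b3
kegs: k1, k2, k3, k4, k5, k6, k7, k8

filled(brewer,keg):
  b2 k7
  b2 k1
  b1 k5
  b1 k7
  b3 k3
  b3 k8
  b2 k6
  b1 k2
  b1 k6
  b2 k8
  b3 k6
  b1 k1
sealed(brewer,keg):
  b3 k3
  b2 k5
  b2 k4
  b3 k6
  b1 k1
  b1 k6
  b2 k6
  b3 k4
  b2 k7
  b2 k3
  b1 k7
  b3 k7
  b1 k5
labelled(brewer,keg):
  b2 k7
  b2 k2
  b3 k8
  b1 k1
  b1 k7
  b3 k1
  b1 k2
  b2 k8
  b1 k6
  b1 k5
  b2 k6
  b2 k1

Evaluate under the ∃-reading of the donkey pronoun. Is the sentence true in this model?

"it" takes "a keg" as antecedent — a donkey pronoun bound across the clause boundary.
Weak reading: every brewer b with some filled-keg has at least one filled-keg k such that sealed(b,k) ∧ labelled(b,k).
Per brewer: b1:✓  b2:✓  b3:✗
b3 has no witness among its filled-kegs.

False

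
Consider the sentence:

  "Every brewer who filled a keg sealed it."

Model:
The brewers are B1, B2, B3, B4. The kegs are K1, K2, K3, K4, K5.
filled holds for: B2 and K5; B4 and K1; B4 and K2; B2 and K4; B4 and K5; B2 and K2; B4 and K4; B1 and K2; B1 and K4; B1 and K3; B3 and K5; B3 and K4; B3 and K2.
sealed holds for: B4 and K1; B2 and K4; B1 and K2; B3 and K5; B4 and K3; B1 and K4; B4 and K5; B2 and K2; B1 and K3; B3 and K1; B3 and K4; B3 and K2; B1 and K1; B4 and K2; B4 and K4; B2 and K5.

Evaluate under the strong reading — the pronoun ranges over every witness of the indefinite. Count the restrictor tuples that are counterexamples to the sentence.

"it" takes "a keg" as antecedent — a donkey pronoun bound across the clause boundary.
Strong reading: for every (b,k) with filled(b,k), sealed(b,k).
Restrictor pairs: (B1,K2) ✓  (B1,K3) ✓  (B1,K4) ✓  (B2,K2) ✓  (B2,K4) ✓  (B2,K5) ✓  (B3,K2) ✓  (B3,K4) ✓  (B3,K5) ✓  (B4,K1) ✓  (B4,K2) ✓  (B4,K4) ✓  (B4,K5) ✓
Counterexamples (restrictor pairs failing the scope): 0.

0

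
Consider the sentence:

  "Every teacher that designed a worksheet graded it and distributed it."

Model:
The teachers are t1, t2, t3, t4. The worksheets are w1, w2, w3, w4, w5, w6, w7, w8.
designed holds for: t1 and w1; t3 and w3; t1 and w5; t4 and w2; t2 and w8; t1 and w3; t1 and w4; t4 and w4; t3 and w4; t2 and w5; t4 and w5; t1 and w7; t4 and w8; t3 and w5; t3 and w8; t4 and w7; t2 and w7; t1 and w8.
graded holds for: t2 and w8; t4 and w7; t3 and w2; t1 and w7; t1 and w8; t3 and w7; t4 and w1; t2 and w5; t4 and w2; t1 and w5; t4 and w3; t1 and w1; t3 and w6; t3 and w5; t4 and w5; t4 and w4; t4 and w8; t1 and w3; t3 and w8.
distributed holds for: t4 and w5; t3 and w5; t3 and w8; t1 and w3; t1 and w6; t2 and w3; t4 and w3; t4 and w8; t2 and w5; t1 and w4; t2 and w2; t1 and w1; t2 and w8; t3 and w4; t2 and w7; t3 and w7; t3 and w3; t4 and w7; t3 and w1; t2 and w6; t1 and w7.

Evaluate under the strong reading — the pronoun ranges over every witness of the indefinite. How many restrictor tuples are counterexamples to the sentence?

"it" takes "a worksheet" as antecedent — a donkey pronoun bound across the clause boundary.
Strong reading: for every (t,w) with designed(t,w), graded(t,w) ∧ distributed(t,w).
Restrictor pairs: (t1,w1) ✓  (t1,w3) ✓  (t1,w4) ✗  (t1,w5) ✗  (t1,w7) ✓  (t1,w8) ✗  (t2,w5) ✓  (t2,w7) ✗  (t2,w8) ✓  (t3,w3) ✗  (t3,w4) ✗  (t3,w5) ✓  (t3,w8) ✓  (t4,w2) ✗  (t4,w4) ✗  (t4,w5) ✓  (t4,w7) ✓  (t4,w8) ✓
Counterexamples (restrictor pairs failing the scope): 8.

8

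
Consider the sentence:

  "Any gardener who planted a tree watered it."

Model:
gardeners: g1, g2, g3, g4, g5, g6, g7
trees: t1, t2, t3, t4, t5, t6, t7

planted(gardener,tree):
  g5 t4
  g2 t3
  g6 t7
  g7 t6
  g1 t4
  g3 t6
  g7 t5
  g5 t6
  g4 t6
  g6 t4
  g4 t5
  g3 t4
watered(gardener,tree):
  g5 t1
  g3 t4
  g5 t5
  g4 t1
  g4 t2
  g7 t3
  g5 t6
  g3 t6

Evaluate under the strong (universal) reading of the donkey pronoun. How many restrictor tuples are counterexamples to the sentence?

"it" takes "a tree" as antecedent — a donkey pronoun bound across the clause boundary.
Strong reading: for every (g,t) with planted(g,t), watered(g,t).
Restrictor pairs: (g1,t4) ✗  (g2,t3) ✗  (g3,t4) ✓  (g3,t6) ✓  (g4,t5) ✗  (g4,t6) ✗  (g5,t4) ✗  (g5,t6) ✓  (g6,t4) ✗  (g6,t7) ✗  (g7,t5) ✗  (g7,t6) ✗
Counterexamples (restrictor pairs failing the scope): 9.

9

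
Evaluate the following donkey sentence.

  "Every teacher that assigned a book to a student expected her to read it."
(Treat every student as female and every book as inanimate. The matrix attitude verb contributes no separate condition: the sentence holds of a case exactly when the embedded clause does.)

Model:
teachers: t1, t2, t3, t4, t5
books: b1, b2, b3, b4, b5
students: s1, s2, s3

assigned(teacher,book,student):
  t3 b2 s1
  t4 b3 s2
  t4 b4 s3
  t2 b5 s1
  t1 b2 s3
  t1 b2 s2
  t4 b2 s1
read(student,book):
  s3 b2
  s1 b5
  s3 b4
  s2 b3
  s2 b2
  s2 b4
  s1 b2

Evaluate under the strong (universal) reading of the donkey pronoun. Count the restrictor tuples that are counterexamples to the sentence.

"her" takes "a student" as antecedent and "it" takes "a book"; both are donkey pronouns co-varying with the restrictor.
Strong reading: for every (t,b,s) with assigned(t,b,s), read(s,b).
Restrictor triples: (t1,b2,s2)→read(s2,b2) ✓  (t1,b2,s3)→read(s3,b2) ✓  (t2,b5,s1)→read(s1,b5) ✓  (t3,b2,s1)→read(s1,b2) ✓  (t4,b2,s1)→read(s1,b2) ✓  (t4,b3,s2)→read(s2,b3) ✓  (t4,b4,s3)→read(s3,b4) ✓
Counterexamples (restrictor triples failing the scope): 0.

0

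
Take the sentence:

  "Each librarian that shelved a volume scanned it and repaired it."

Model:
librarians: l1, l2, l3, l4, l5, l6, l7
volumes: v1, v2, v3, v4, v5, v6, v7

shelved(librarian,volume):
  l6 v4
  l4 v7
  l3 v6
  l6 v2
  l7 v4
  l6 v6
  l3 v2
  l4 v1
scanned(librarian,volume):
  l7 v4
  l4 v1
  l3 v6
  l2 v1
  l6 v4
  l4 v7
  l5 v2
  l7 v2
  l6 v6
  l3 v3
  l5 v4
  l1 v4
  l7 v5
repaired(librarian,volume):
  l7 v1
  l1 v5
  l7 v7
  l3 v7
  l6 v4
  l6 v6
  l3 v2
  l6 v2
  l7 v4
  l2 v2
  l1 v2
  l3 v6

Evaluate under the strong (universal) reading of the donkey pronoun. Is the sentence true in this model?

False

"it" takes "a volume" as antecedent — a donkey pronoun bound across the clause boundary.
Strong reading: for every (l,v) with shelved(l,v), scanned(l,v) ∧ repaired(l,v).
Restrictor pairs: (l3,v2) ✗  (l3,v6) ✓  (l4,v1) ✗  (l4,v7) ✗  (l6,v2) ✗  (l6,v4) ✓  (l6,v6) ✓  (l7,v4) ✓
Counterexample: (l3,v2) is in shelved but fails the scope.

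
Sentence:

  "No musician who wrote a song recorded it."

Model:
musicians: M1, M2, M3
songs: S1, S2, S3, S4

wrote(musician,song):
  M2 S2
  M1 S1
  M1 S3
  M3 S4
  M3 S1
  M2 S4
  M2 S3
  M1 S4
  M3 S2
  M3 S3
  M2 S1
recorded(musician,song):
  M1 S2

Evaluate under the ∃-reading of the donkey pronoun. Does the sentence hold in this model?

"it" takes "a song" as antecedent — a donkey pronoun bound across the clause boundary.
Truth condition: for no (m,s) with wrote(m,s) does recorded(m,s) hold.
Restrictor pairs — does the scope hold? (M1,S1):fails  (M1,S3):fails  (M1,S4):fails  (M2,S1):fails  (M2,S2):fails  (M2,S3):fails  (M2,S4):fails  (M3,S1):fails  (M3,S2):fails  (M3,S3):fails  (M3,S4):fails
Scope holds for no restrictor pair, so the sentence is true.

True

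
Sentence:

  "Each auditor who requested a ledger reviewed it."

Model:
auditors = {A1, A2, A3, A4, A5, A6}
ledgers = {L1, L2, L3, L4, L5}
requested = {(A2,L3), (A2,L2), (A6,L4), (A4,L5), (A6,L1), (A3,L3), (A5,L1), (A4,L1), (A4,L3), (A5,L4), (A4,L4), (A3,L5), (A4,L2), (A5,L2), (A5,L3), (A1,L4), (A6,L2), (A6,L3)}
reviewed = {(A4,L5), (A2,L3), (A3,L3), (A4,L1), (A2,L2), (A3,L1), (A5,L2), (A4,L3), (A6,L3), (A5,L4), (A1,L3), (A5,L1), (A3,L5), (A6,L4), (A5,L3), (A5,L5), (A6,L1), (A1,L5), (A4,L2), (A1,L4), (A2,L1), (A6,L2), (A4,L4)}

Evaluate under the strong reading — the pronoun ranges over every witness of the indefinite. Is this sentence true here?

"it" takes "a ledger" as antecedent — a donkey pronoun bound across the clause boundary.
Strong reading: for every (a,l) with requested(a,l), reviewed(a,l).
Restrictor pairs: (A1,L4) ✓  (A2,L2) ✓  (A2,L3) ✓  (A3,L3) ✓  (A3,L5) ✓  (A4,L1) ✓  (A4,L2) ✓  (A4,L3) ✓  (A4,L4) ✓  (A4,L5) ✓  (A5,L1) ✓  (A5,L2) ✓  (A5,L3) ✓  (A5,L4) ✓  (A6,L1) ✓  (A6,L2) ✓  (A6,L3) ✓  (A6,L4) ✓
Every restrictor pair satisfies the scope.

True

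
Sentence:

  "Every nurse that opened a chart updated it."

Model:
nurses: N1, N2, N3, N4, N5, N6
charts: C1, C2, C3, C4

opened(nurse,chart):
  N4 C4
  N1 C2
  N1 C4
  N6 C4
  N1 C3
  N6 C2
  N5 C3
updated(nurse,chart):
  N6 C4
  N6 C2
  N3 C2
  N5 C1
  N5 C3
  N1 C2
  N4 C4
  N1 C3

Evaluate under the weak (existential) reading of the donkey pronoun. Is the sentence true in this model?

"it" takes "a chart" as antecedent — a donkey pronoun bound across the clause boundary.
Weak reading: every nurse n with some opened-chart has at least one opened-chart c such that updated(n,c).
Per nurse: N1:✓  N4:✓  N5:✓  N6:✓
Every nurse in the restrictor has a witness.

True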